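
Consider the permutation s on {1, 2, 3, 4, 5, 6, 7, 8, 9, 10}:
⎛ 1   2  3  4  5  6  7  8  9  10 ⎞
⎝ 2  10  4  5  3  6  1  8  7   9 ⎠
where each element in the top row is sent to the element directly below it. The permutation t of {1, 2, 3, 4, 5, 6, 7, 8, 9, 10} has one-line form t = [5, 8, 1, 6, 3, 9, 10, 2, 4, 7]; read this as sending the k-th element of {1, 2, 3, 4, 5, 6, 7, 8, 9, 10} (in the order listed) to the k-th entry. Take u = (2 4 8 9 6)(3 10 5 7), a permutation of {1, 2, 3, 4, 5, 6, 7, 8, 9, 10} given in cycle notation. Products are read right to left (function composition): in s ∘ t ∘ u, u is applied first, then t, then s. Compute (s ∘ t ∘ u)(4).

(s ∘ t ∘ u)(4) = s(t(u(4))). u(4) = 8, then t(8) = 2, then s(2) = 10, so the result is 10.

10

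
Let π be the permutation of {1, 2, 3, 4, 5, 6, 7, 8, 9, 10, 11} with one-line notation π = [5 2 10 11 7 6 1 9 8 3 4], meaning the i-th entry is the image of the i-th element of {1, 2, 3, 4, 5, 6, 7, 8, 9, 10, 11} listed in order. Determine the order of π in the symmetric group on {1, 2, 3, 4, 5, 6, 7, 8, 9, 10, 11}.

Writing π as disjoint cycles, the cycle lengths are 3, 2, 2, 2, 1, 1.
Since disjoint cycles commute, ord(π) = lcm(3, 2, 2, 2) = 6.

6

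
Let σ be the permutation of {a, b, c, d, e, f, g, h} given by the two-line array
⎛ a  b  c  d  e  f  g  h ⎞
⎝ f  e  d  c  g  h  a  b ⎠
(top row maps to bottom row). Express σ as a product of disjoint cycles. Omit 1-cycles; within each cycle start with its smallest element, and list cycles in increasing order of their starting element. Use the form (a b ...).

Iterating σ from a gives a → f → h → b → e → g → a; that is the 6-cycle (a f h b e g).
Continuing from each remaining unvisited element yields (a f h b e g)(c d).

(a f h b e g)(c d)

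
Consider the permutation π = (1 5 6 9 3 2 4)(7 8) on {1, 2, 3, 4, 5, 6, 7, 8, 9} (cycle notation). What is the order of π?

The disjoint cycles have lengths 7, 2.
Since disjoint cycles commute, ord(π) = lcm(7, 2) = 14.

14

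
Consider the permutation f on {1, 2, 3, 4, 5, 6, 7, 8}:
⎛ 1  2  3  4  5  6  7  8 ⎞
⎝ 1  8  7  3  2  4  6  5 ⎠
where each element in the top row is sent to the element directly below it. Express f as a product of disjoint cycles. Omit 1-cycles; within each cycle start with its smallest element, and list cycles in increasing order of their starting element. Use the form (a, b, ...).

From 2: 2 → 8 → 5 → 2, closing the cycle (2, 8, 5).
Continuing from each remaining unvisited element yields (2, 8, 5)(3, 7, 6, 4).

(2, 8, 5)(3, 7, 6, 4)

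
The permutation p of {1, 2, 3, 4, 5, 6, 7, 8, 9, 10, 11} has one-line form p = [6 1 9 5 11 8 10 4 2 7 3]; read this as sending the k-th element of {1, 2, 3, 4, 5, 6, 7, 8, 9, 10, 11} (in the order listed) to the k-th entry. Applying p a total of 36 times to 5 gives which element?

5

Tracing 5 → 11 → … returns to 5 after 9 steps, so 5 lies in a 9-cycle (1, 6, 8, 4, 5, 11, 3, 9, 2).
On a 9-cycle, p^9 is the identity, so p^36 = p^0 there (36 ≡ 0 mod 9).
So p^36(5) = 5.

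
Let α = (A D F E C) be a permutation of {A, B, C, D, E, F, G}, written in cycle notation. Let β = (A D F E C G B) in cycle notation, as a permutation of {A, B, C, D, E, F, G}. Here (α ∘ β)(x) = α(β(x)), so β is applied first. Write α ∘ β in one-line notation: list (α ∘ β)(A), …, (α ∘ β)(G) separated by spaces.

F D G E A C B

(α ∘ β)(x) = α(β(x)). Computing each image: α(β(A)) = α(D) = F, α(β(B)) = α(A) = D, α(β(C)) = α(G) = G, α(β(D)) = α(F) = E, α(β(E)) = α(C) = A, α(β(F)) = α(E) = C, α(β(G)) = α(B) = B.
Hence α ∘ β = [F D G E A C B].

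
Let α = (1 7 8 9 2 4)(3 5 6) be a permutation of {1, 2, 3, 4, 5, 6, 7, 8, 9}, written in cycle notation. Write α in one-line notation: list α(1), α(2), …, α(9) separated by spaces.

7 4 5 1 6 3 8 9 2

Image by image: 1↦7, 2↦4, 3↦5, 4↦1, 5↦6, 6↦3, 7↦8, 8↦9, 9↦2.
Listing these in domain order gives 7 4 5 1 6 3 8 9 2.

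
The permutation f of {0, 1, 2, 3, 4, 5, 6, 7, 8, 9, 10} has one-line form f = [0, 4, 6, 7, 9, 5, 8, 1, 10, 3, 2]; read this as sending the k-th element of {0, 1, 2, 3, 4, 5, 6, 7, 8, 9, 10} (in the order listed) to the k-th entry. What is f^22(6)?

10

Tracing 6 → 8 → … returns to 6 after 4 steps, so 6 lies in a 4-cycle (2 6 8 10).
On a 4-cycle, f^4 is the identity, so f^22 = f^2 there (22 ≡ 2 mod 4).
Stepping 2 places around the cycle: 6 → 8 → 10.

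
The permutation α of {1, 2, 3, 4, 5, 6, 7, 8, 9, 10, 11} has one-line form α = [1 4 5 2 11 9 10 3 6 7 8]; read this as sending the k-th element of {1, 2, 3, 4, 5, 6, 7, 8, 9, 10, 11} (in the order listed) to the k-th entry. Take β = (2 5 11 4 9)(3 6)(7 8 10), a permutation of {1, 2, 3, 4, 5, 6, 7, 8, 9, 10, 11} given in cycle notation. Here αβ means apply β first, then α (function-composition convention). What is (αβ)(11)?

2

β(11) = 4, then α(4) = 2; composing gives (αβ)(11) = 2.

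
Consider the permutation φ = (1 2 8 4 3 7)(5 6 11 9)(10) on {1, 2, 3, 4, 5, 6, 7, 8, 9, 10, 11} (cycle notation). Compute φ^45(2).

3

2 lies in the 6-cycle (1 2 8 4 3 7).
Powers repeat with period 6 on this cycle, and 45 mod 6 = 3, so φ^45(2) = φ^3(2).
Stepping 3 places around the cycle: 2 → 8 → 4 → 3.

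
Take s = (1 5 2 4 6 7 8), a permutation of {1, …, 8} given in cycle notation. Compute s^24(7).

7 lies in the 7-cycle (1 5 2 4 6 7 8).
Since the cycle has length 7, s^24 acts on it the same as s^3 (24 mod 7 = 3).
Advancing 3 steps from 7: 7 → 8 → 1 → 5.

5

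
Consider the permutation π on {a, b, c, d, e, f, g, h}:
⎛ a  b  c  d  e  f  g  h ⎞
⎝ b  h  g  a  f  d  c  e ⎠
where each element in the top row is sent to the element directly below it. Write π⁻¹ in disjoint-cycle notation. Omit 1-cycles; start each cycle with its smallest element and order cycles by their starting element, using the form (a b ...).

(a d f e h b)(c g)

First write π in disjoint cycles: (a b h e f d)(c g).
The inverse reverses every cycle; in canonical form, π⁻¹ = (a d f e h b)(c g).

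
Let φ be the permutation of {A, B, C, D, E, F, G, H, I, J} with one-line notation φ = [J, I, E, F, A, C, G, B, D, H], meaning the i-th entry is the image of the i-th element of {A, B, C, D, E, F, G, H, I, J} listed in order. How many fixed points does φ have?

1

The fixed points (elements with φ(x) = x) are {G}, so there is 1.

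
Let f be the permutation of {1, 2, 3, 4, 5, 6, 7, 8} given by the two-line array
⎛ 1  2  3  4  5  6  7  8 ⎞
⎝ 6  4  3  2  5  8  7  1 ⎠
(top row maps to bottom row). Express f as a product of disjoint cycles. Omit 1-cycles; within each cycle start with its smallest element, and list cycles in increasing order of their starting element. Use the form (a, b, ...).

From 1: 1 → 6 → 8 → 1, closing the cycle (1, 6, 8).
Continuing from each remaining unvisited element yields (1, 6, 8)(2, 4).

(1, 6, 8)(2, 4)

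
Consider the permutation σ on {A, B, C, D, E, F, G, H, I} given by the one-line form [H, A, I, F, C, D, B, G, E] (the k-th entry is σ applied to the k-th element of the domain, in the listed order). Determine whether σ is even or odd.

even

In disjoint-cycle form the cycle lengths are 4, 3, 2.
A cycle of length ℓ contributes ℓ−1 transpositions, so σ is a product of 3 + 2 + 1 = 6 transpositions — even.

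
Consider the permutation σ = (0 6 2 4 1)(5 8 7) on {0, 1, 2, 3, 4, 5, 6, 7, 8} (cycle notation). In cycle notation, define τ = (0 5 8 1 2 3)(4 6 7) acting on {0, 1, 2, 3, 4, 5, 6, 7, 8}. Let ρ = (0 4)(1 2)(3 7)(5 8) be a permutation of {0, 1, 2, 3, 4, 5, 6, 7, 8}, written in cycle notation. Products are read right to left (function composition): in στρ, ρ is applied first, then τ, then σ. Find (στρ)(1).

3

(στρ)(1) = σ(τ(ρ(1))). ρ(1) = 2, then τ(2) = 3, then σ(3) = 3, so the result is 3.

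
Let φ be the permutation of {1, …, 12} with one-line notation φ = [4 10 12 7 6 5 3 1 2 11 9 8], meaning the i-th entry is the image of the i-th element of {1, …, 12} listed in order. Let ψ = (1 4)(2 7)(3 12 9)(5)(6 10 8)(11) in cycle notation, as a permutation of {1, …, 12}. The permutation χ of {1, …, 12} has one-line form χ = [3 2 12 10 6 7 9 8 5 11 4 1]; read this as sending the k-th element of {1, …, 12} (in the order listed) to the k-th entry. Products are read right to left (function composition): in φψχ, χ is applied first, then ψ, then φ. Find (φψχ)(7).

12

(φψχ)(7) = φ(ψ(χ(7))). χ(7) = 9, then ψ(9) = 3, then φ(3) = 12, so the result is 12.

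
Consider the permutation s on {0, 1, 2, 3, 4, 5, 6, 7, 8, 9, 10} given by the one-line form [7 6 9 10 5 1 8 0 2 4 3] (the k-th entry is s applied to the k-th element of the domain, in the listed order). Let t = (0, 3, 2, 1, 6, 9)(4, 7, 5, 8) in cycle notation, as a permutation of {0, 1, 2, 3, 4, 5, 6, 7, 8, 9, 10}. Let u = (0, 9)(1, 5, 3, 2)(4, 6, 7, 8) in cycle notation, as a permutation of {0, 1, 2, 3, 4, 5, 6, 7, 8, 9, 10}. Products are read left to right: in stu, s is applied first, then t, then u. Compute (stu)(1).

Apply the permutations in order: s(1) = 6, then t(6) = 9, then u(9) = 0. So (stu)(1) = 0.

0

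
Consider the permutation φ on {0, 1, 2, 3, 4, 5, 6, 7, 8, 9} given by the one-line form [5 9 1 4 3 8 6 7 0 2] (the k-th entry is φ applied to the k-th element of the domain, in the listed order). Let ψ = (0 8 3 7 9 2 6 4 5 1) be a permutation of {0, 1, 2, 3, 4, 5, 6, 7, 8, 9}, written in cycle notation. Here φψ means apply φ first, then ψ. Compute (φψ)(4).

7

(φψ)(4) = ψ(φ(4)). φ(4) = 3, then ψ(3) = 7. So (φψ)(4) = 7.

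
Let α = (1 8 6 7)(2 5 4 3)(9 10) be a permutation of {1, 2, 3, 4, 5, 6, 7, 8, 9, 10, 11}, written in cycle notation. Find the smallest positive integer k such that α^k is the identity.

The disjoint cycles have lengths 4, 4, 2, 1.
The order of α is the least common multiple of its cycle lengths: lcm(4, 4, 2) = 4.

4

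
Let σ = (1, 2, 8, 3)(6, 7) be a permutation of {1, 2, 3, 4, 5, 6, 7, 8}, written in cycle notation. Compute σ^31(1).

3

1 lies in the 4-cycle (1, 2, 8, 3).
Powers repeat with period 4 on this cycle, and 31 mod 4 = 3, so σ^31(1) = σ^3(1).
Stepping 3 places around the cycle: 1 → 2 → 8 → 3.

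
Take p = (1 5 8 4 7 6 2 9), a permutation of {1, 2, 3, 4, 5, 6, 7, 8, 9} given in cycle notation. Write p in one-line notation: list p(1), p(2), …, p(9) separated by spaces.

5 9 3 7 8 2 6 4 1

Image by image: 1↦5, 2↦9, 3↦3, 4↦7, 5↦8, 6↦2, 7↦6, 8↦4, 9↦1.
Listing these in domain order gives 5 9 3 7 8 2 6 4 1.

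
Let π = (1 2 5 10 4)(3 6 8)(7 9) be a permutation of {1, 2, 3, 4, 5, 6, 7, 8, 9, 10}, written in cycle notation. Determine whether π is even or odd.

The cycle lengths are 5, 3, 2.
A cycle of length ℓ contributes ℓ−1 transpositions, so π is a product of 4 + 2 + 1 = 7 transpositions — odd.

odd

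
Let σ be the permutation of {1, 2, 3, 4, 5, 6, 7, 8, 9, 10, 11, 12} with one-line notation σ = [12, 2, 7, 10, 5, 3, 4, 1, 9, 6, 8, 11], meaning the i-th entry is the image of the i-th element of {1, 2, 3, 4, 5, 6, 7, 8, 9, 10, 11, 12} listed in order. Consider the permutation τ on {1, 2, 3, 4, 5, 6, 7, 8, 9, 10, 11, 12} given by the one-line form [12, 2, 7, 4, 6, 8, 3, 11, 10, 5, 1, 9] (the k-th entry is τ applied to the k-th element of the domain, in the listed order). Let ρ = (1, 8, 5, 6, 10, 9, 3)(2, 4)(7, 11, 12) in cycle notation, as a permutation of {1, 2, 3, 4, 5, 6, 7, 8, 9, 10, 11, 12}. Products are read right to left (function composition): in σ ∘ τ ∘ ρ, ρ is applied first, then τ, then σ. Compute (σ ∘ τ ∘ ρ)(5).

Chase 5: ρ(5) = 6; τ(6) = 8; σ(8) = 1. Hence (σ ∘ τ ∘ ρ)(5) = 1.

1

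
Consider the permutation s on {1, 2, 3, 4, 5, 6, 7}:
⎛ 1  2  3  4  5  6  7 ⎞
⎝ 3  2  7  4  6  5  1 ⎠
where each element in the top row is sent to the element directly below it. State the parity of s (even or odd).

In disjoint-cycle form the cycle lengths are 3, 2, 1, 1.
A cycle of length ℓ contributes ℓ−1 transpositions, so s is a product of 2 + 1 = 3 transpositions — odd.

odd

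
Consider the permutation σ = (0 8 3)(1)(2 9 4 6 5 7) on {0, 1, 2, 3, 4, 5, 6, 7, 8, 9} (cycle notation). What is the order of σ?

The cycle type of σ is (6, 3, 1).
The order is lcm(6, 3) = 6.

6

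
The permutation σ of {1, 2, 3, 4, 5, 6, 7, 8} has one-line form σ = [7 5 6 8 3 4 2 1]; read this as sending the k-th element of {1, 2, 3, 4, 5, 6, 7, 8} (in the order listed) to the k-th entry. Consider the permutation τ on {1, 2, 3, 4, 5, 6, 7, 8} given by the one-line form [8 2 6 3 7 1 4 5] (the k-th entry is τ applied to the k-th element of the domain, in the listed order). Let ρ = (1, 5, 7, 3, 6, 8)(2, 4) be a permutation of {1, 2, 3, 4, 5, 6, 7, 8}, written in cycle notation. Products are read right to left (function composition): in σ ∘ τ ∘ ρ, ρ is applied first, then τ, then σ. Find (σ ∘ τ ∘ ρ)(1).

Chase 1: ρ(1) = 5; τ(5) = 7; σ(7) = 2. Hence (σ ∘ τ ∘ ρ)(1) = 2.

2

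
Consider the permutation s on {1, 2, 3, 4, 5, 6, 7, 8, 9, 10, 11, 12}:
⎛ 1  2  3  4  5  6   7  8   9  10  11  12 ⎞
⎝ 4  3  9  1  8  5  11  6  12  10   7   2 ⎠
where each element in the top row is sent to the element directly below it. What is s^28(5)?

8

Tracing 5 → 8 → … returns to 5 after 3 steps, so 5 lies in a 3-cycle (5 8 6).
Since the cycle has length 3, s^28 acts on it the same as s^1 (28 mod 3 = 1).
Advancing 1 step from 5: 5 → 8.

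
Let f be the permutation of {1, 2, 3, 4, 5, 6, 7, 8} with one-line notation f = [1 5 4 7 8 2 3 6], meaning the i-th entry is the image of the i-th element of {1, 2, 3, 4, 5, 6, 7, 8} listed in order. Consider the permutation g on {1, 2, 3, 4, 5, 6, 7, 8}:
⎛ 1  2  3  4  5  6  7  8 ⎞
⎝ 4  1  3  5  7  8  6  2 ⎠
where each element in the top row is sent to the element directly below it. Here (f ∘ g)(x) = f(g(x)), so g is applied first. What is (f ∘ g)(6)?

6

(f ∘ g)(6) = f(g(6)). g(6) = 8, then f(8) = 6. So (f ∘ g)(6) = 6.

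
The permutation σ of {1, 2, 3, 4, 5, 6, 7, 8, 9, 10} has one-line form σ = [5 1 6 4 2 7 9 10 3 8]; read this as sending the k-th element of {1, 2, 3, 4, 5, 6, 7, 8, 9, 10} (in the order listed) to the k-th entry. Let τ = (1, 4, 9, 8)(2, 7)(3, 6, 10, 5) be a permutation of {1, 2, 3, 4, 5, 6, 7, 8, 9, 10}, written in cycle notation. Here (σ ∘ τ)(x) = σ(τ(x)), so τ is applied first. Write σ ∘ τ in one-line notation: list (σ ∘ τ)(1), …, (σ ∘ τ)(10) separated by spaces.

4 9 7 3 6 8 1 5 10 2

For each element, apply τ then σ: 1 → 4 → 4; 2 → 7 → 9; 3 → 6 → 7; 4 → 9 → 3; 5 → 3 → 6; 6 → 10 → 8; 7 → 2 → 1; 8 → 1 → 5; 9 → 8 → 10; 10 → 5 → 2.
Collecting the images, σ ∘ τ = [4 9 7 3 6 8 1 5 10 2].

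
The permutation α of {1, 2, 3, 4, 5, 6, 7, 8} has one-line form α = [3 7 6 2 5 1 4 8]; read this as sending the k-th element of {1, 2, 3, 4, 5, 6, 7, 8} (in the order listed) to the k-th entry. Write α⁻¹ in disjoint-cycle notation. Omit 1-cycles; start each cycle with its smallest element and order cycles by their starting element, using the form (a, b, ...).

(1, 6, 3)(2, 4, 7)

The cycle decomposition of α is (1, 3, 6)(2, 7, 4).
Reversing each cycle (and rotating so the smallest element leads) gives α⁻¹ = (1, 6, 3)(2, 4, 7).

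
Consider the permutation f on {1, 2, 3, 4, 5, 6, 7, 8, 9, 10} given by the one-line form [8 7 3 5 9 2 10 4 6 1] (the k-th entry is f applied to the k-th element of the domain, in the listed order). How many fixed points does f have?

1

The fixed points (elements with f(x) = x) are {3}, so there is 1.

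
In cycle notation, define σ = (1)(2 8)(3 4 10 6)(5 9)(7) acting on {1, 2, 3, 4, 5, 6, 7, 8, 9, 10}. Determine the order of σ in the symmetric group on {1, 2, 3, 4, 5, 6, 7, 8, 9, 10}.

4

The disjoint cycles have lengths 4, 2, 2, 1, 1.
The order of σ is the least common multiple of its cycle lengths: lcm(4, 2, 2) = 4.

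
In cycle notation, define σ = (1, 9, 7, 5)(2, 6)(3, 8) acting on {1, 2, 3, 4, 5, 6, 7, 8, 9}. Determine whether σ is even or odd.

The cycle lengths are 4, 2, 2, 1.
A cycle is odd iff its length is even; σ has 3 even-length cycles, so sgn(σ) = (−1)^3 and σ is odd.

odd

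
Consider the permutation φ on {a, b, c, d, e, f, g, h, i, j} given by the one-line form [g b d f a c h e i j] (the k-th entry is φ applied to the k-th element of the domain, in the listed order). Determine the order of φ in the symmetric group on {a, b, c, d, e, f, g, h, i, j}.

12

Decomposing into disjoint cycles gives cycle lengths 4, 3, 1, 1, 1.
Since disjoint cycles commute, ord(φ) = lcm(4, 3) = 12.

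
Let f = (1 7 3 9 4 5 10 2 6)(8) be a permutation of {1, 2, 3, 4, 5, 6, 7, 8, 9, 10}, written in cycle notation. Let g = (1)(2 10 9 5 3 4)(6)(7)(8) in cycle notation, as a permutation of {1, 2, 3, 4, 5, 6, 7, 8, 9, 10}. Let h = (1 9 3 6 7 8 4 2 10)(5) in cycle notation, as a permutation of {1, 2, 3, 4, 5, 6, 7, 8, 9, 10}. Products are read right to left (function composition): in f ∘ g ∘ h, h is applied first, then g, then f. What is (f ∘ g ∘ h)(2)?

4

(f ∘ g ∘ h)(2) = f(g(h(2))). h(2) = 10, then g(10) = 9, then f(9) = 4, so the result is 4.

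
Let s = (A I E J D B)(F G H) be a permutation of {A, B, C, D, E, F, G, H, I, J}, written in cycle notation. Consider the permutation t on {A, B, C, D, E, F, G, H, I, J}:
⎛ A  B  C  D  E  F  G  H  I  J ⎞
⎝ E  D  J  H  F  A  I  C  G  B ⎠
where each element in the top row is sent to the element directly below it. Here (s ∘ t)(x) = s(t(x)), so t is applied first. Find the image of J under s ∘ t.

t(J) = B, then s(B) = A; composing gives (s ∘ t)(J) = A.

A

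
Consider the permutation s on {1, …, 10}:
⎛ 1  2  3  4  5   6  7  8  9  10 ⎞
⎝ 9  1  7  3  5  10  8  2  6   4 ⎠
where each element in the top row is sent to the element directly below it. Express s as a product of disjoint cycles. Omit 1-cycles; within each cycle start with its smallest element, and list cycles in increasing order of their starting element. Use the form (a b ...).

(1 9 6 10 4 3 7 8 2)

Iterating s from 1 gives 1 → 9 → 6 → 10 → 4 → 3 → 7 → 8 → 2 → 1; that is the 9-cycle (1 9 6 10 4 3 7 8 2).
Continuing from each remaining unvisited element yields (1 9 6 10 4 3 7 8 2).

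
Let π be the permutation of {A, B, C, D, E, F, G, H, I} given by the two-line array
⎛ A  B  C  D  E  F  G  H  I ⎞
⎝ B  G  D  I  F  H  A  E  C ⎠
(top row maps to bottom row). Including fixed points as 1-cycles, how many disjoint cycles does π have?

The cycle decomposition is (A, B, G)(C, D, I)(E, F, H), which has 3 cycles (counting 1-cycles).

3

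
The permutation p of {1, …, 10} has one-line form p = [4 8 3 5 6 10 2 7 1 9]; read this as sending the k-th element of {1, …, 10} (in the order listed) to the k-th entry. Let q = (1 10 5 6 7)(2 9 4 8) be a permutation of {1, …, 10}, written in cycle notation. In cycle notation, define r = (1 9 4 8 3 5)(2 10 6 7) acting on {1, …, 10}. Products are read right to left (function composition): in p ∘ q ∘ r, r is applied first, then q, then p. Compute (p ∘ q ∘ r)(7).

1

Apply the permutations in order: r(7) = 2, then q(2) = 9, then p(9) = 1. So (p ∘ q ∘ r)(7) = 1.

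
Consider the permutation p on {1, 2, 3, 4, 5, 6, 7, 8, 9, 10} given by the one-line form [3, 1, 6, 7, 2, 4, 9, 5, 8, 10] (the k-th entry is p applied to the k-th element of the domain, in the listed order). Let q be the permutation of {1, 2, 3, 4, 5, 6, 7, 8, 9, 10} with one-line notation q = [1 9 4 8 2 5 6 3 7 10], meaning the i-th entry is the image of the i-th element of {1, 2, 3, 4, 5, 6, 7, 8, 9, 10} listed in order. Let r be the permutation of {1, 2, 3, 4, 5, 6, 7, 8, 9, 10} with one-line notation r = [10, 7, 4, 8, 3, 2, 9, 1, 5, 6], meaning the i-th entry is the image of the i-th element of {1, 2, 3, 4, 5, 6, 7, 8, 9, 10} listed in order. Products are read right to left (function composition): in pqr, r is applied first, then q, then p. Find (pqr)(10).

(pqr)(10) = p(q(r(10))). r(10) = 6, then q(6) = 5, then p(5) = 2, so the result is 2.

2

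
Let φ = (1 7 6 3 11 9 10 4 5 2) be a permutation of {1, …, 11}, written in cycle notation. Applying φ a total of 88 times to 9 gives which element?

3

9 lies in the 10-cycle (1 7 6 3 11 9 10 4 5 2).
On a 10-cycle, φ^10 is the identity, so φ^88 = φ^8 there (88 ≡ 8 mod 10).
Advancing 8 steps from 9: 9 → 10 → 4 → 5 → 2 → 1 → 7 → 6 → 3.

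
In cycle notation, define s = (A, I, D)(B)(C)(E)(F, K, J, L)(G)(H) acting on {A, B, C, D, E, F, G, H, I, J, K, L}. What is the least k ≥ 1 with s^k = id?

12

The disjoint cycles have lengths 4, 3, 1, 1, 1, 1, 1.
Since disjoint cycles commute, ord(s) = lcm(4, 3) = 12.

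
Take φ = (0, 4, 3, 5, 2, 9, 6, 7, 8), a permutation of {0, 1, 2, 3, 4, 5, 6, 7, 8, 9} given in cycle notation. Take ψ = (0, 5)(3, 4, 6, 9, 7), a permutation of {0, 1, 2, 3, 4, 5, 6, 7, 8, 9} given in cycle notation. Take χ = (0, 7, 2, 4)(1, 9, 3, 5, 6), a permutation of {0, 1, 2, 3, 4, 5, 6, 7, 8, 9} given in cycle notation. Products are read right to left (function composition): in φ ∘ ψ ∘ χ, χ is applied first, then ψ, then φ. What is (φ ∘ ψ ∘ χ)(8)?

(φ ∘ ψ ∘ χ)(8) = φ(ψ(χ(8))). χ(8) = 8, then ψ(8) = 8, then φ(8) = 0, so the result is 0.

0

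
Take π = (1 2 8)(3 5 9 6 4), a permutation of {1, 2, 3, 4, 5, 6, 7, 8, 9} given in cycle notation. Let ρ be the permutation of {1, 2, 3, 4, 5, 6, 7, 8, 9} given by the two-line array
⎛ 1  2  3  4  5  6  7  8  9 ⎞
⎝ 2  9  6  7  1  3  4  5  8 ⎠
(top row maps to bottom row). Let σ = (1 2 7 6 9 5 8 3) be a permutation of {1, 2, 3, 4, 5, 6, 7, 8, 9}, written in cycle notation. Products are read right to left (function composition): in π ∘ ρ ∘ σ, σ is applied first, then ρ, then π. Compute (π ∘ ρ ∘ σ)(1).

(π ∘ ρ ∘ σ)(1) = π(ρ(σ(1))). σ(1) = 2, then ρ(2) = 9, then π(9) = 6, so the result is 6.

6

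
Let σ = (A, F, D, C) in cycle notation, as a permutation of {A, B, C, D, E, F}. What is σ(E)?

E

E does not appear in any cycle of σ, so it is a fixed point: σ(E) = E.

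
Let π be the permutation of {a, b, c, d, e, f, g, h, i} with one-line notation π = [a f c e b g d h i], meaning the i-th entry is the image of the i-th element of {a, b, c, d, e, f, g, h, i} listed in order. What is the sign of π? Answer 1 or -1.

In disjoint-cycle form the cycle lengths are 5, 1, 1, 1, 1.
A cycle of length ℓ contributes ℓ−1 transpositions, so π is a product of 4 transpositions — even.

1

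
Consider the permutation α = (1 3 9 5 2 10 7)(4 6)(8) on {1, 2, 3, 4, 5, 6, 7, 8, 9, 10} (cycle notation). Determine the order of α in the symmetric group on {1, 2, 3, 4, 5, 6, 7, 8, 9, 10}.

The cycle type of α is (7, 2, 1).
Since disjoint cycles commute, ord(α) = lcm(7, 2) = 14.

14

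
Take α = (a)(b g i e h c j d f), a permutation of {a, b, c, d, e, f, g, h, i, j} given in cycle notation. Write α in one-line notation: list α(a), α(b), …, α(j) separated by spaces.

a g j f h b i c e d

Each element maps to the next entry in its cycle (wrapping to the front): a↦a, b↦g, c↦j, d↦f, e↦h, f↦b, g↦i, h↦c, i↦e, j↦d.
So the one-line form is a g j f h b i c e d.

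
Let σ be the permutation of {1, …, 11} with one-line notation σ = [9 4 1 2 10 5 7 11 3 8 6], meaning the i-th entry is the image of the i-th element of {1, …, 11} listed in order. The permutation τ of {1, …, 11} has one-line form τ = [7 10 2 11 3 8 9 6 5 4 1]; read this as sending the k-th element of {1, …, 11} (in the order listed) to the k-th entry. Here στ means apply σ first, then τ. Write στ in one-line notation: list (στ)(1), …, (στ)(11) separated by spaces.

5 11 7 10 4 3 9 1 2 6 8

Chase each element through σ then τ: 1 → 9 → 5; 2 → 4 → 11; 3 → 1 → 7; 4 → 2 → 10; 5 → 10 → 4; 6 → 5 → 3; 7 → 7 → 9; 8 → 11 → 1; 9 → 3 → 2; 10 → 8 → 6; 11 → 6 → 8.
So στ in one-line form is 5 11 7 10 4 3 9 1 2 6 8.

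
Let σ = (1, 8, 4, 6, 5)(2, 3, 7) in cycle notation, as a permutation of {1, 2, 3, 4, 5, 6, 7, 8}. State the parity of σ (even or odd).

even

The cycle lengths are 5, 3.
A cycle of length ℓ contributes ℓ−1 transpositions, so σ is a product of 4 + 2 = 6 transpositions — even.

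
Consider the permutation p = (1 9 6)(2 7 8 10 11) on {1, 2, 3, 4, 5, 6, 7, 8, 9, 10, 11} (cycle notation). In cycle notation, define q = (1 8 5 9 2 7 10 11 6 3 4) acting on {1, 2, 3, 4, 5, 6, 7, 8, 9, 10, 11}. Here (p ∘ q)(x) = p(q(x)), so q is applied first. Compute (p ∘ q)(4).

q(4) = 1, then p(1) = 9; composing gives (p ∘ q)(4) = 9.

9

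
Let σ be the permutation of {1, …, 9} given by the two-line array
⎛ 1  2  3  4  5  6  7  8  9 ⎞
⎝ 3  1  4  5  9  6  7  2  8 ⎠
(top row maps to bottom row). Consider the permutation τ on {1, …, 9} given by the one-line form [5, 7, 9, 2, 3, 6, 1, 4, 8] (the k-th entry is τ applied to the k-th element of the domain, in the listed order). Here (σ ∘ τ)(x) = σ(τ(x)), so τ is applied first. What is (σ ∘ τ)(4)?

(σ ∘ τ)(4) = σ(τ(4)). τ(4) = 2, then σ(2) = 1. So (σ ∘ τ)(4) = 1.

1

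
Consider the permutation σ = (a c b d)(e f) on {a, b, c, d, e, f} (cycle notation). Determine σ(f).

In the cycle (e f), f is followed by e, so σ(f) = e.

e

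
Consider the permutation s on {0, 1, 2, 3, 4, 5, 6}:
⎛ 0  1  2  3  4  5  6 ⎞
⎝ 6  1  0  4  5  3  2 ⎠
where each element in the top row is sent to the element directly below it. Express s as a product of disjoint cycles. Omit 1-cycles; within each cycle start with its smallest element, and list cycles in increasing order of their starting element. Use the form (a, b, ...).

Iterating s from 0 gives 0 → 6 → 2 → 0; that is the 3-cycle (0, 6, 2).
Repeating from the next unused element and collecting all non-trivial cycles gives (0, 6, 2)(3, 4, 5).

(0, 6, 2)(3, 4, 5)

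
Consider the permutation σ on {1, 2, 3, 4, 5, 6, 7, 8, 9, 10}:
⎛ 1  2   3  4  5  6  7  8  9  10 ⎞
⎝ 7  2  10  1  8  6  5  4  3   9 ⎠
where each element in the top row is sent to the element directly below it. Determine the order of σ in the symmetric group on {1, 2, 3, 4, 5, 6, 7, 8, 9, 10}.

15

Writing σ as disjoint cycles, the cycle lengths are 5, 3, 1, 1.
Since disjoint cycles commute, ord(σ) = lcm(5, 3) = 15.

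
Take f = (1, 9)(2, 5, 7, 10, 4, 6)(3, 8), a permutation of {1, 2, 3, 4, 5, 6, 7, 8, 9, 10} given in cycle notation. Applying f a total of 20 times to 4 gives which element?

4 lies in the 6-cycle (2, 5, 7, 10, 4, 6).
Powers repeat with period 6 on this cycle, and 20 mod 6 = 2, so f^20(4) = f^2(4).
Stepping 2 places around the cycle: 4 → 6 → 2.

2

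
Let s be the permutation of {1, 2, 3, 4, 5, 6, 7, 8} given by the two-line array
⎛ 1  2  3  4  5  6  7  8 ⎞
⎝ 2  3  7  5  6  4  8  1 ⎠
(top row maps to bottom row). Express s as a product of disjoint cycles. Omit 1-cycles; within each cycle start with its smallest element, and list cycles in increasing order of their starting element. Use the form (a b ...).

(1 2 3 7 8)(4 5 6)

Iterating s from 1 gives 1 → 2 → 3 → 7 → 8 → 1; that is the 5-cycle (1 2 3 7 8).
Continuing from each remaining unvisited element yields (1 2 3 7 8)(4 5 6).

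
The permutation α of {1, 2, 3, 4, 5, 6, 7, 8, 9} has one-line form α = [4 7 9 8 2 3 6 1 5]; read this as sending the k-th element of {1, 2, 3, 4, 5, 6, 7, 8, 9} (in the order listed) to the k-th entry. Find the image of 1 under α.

4

1 is element number 1 of the domain, and entry number 1 of the one-line form is 4, so α(1) = 4.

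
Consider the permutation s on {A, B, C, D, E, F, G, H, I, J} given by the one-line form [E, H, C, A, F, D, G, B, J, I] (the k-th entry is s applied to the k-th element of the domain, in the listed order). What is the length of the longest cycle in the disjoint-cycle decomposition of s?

4

Decomposing into disjoint cycles gives (A E F D)(B H)(I J); the longest has length 4.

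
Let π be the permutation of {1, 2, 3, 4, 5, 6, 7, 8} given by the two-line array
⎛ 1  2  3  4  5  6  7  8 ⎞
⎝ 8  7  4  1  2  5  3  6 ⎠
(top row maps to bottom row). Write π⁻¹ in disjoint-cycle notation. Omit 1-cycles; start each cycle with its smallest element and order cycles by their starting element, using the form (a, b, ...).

First write π in disjoint cycles: (1, 8, 6, 5, 2, 7, 3, 4).
Reversing each cycle (and rotating so the smallest element leads) gives π⁻¹ = (1, 4, 3, 7, 2, 5, 6, 8).

(1, 4, 3, 7, 2, 5, 6, 8)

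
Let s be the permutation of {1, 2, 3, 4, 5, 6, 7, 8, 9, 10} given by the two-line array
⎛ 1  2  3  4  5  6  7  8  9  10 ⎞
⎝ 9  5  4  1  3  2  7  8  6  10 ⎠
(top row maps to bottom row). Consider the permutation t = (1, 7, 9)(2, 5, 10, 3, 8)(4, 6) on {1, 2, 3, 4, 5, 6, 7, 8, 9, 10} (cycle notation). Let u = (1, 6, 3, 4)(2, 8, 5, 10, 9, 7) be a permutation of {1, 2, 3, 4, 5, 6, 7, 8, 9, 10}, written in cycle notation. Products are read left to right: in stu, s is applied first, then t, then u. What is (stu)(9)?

(stu)(9) = u(t(s(9))). s(9) = 6, then t(6) = 4, then u(4) = 1, so the result is 1.

1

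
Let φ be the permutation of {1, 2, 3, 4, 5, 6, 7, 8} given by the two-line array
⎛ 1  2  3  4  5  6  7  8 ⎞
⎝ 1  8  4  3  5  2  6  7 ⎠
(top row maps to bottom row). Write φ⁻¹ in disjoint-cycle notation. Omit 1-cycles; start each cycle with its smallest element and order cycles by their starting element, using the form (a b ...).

(2 6 7 8)(3 4)

The cycle decomposition of φ is (2 8 7 6)(3 4).
The inverse reverses every cycle; in canonical form, φ⁻¹ = (2 6 7 8)(3 4).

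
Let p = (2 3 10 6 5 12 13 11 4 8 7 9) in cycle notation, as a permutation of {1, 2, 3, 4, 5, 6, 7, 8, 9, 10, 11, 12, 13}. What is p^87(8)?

8 lies in the 12-cycle (2 3 10 6 5 12 13 11 4 8 7 9).
Since the cycle has length 12, p^87 acts on it the same as p^3 (87 mod 12 = 3).
Stepping 3 places around the cycle: 8 → 7 → 9 → 2.

2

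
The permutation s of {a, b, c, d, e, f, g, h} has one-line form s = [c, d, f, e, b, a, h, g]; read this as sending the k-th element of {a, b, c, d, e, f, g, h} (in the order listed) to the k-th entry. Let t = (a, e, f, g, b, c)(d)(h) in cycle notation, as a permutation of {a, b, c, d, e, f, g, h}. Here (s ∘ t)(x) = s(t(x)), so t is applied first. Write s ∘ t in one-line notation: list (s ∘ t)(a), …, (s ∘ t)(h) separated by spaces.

b f c e a h d g

(s ∘ t)(x) = s(t(x)). Computing each image: s(t(a)) = s(e) = b, s(t(b)) = s(c) = f, s(t(c)) = s(a) = c, s(t(d)) = s(d) = e, s(t(e)) = s(f) = a, s(t(f)) = s(g) = h, s(t(g)) = s(b) = d, s(t(h)) = s(h) = g.
Hence s ∘ t = [b f c e a h d g].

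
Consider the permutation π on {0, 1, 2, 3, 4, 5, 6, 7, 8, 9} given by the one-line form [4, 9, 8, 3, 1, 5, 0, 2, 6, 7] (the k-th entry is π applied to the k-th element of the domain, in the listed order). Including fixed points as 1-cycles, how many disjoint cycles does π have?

3

The cycle decomposition is (0, 4, 1, 9, 7, 2, 8, 6)(3)(5), which has 3 cycles (counting 1-cycles).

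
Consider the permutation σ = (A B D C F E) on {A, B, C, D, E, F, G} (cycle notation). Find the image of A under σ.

B

A appears in (A B D C F E); the next entry (wrapping around) is B.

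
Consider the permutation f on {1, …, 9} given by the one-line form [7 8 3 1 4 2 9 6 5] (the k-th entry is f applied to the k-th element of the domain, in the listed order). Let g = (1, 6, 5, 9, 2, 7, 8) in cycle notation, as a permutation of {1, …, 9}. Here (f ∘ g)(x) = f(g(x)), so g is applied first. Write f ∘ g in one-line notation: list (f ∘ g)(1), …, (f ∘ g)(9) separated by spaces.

(f ∘ g)(x) = f(g(x)). Computing each image: f(g(1)) = f(6) = 2, f(g(2)) = f(7) = 9, f(g(3)) = f(3) = 3, f(g(4)) = f(4) = 1, f(g(5)) = f(9) = 5, f(g(6)) = f(5) = 4, f(g(7)) = f(8) = 6, f(g(8)) = f(1) = 7, f(g(9)) = f(2) = 8.
Hence f ∘ g = [2 9 3 1 5 4 6 7 8].

2 9 3 1 5 4 6 7 8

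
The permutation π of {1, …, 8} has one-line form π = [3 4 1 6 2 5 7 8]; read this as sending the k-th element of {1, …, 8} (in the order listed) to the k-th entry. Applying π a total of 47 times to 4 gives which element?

Tracing 4 → 6 → … returns to 4 after 4 steps, so 4 lies in a 4-cycle (2 4 6 5).
Powers repeat with period 4 on this cycle, and 47 mod 4 = 3, so π^47(4) = π^3(4).
Stepping 3 places around the cycle: 4 → 6 → 5 → 2.

2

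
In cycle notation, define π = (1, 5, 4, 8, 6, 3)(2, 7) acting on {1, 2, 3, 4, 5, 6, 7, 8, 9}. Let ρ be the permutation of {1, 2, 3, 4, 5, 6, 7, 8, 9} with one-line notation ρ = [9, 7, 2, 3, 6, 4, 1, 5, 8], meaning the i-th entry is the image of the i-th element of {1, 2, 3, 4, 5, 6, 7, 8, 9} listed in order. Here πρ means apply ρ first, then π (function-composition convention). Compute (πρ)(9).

6

ρ(9) = 8, then π(8) = 6; composing gives (πρ)(9) = 6.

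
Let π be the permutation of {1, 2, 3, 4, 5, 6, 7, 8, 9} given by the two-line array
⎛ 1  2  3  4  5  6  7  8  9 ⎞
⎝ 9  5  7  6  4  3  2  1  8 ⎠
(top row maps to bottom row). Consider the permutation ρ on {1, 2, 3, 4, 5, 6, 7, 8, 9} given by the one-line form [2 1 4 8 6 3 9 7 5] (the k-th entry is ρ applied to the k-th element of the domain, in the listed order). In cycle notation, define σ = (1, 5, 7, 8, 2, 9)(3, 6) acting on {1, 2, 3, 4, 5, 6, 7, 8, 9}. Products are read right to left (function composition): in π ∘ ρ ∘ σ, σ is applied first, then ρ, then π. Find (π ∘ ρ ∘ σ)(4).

Chase 4: σ(4) = 4; ρ(4) = 8; π(8) = 1. Hence (π ∘ ρ ∘ σ)(4) = 1.

1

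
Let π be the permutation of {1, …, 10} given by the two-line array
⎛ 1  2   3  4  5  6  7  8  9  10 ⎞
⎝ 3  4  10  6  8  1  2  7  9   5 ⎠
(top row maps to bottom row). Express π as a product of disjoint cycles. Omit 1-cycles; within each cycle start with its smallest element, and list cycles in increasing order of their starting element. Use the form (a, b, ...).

(1, 3, 10, 5, 8, 7, 2, 4, 6)

Start at 1 and follow images: 1 → 3 → 10 → 5 → 8 → 7 → 2 → 4 → 6 → 1, giving the cycle (1, 3, 10, 5, 8, 7, 2, 4, 6).
Continuing from each remaining unvisited element yields (1, 3, 10, 5, 8, 7, 2, 4, 6).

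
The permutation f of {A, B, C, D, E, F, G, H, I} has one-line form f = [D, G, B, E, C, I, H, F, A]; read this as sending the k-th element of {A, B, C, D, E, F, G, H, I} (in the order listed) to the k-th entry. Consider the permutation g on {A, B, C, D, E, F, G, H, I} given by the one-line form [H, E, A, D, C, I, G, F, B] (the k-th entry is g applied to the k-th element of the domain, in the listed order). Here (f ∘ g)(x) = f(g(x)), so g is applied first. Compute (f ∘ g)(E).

(f ∘ g)(E) = f(g(E)). g(E) = C, then f(C) = B. So (f ∘ g)(E) = B.

B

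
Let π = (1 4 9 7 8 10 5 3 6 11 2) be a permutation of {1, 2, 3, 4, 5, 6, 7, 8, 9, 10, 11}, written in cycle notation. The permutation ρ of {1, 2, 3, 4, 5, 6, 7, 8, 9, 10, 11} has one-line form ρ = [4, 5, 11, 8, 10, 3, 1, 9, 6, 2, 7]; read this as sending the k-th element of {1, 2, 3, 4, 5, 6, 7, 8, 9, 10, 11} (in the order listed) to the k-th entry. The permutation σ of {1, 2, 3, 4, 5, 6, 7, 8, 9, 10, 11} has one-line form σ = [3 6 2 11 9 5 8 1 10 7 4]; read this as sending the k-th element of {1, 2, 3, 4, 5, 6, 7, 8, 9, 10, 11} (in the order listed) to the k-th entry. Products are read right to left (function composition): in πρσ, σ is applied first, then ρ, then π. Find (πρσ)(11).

10

(πρσ)(11) = π(ρ(σ(11))). σ(11) = 4, then ρ(4) = 8, then π(8) = 10, so the result is 10.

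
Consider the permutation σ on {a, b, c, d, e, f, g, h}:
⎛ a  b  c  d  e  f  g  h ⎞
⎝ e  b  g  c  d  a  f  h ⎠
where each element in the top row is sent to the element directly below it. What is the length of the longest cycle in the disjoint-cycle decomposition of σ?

Decomposing into disjoint cycles gives (a, e, d, c, g, f); the longest has length 6.

6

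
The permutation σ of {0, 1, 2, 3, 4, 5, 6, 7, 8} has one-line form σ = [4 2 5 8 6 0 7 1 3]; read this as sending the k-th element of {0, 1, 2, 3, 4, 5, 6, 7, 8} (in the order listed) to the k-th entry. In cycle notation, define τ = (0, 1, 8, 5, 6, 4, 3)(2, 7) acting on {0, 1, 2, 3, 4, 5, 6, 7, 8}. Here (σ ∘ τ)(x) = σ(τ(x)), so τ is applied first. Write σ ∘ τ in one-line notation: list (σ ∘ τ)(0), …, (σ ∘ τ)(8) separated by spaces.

2 3 1 4 8 7 6 5 0

(σ ∘ τ)(x) = σ(τ(x)). Computing each image: σ(τ(0)) = σ(1) = 2, σ(τ(1)) = σ(8) = 3, σ(τ(2)) = σ(7) = 1, σ(τ(3)) = σ(0) = 4, σ(τ(4)) = σ(3) = 8, σ(τ(5)) = σ(6) = 7, σ(τ(6)) = σ(4) = 6, σ(τ(7)) = σ(2) = 5, σ(τ(8)) = σ(5) = 0.
Hence σ ∘ τ = [2 3 1 4 8 7 6 5 0].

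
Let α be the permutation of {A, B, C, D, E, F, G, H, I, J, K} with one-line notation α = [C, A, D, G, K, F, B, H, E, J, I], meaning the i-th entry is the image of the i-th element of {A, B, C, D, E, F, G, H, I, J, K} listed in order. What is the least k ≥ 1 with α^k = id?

Decomposing into disjoint cycles gives cycle lengths 5, 3, 1, 1, 1.
The order of α is the least common multiple of its cycle lengths: lcm(5, 3) = 15.

15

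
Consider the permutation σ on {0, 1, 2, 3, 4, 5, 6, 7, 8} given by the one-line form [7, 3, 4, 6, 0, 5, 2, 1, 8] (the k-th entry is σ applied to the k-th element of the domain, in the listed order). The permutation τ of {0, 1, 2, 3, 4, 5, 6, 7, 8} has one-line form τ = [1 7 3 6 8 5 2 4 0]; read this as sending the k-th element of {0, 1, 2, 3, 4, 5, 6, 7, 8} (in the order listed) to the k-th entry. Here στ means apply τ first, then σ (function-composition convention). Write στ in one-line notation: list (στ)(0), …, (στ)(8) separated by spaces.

For each element, apply τ then σ: 0 → 1 → 3; 1 → 7 → 1; 2 → 3 → 6; 3 → 6 → 2; 4 → 8 → 8; 5 → 5 → 5; 6 → 2 → 4; 7 → 4 → 0; 8 → 0 → 7.
So στ in one-line form is 3 1 6 2 8 5 4 0 7.

3 1 6 2 8 5 4 0 7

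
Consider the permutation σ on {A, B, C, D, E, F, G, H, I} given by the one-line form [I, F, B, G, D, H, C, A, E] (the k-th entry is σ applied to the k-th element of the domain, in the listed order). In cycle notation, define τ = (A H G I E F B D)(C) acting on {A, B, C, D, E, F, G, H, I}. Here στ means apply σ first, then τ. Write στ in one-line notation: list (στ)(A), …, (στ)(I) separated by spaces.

Chase each element through σ then τ: A → I → E; B → F → B; C → B → D; D → G → I; E → D → A; F → H → G; G → C → C; H → A → H; I → E → F.
So στ in one-line form is E B D I A G C H F.

E B D I A G C H F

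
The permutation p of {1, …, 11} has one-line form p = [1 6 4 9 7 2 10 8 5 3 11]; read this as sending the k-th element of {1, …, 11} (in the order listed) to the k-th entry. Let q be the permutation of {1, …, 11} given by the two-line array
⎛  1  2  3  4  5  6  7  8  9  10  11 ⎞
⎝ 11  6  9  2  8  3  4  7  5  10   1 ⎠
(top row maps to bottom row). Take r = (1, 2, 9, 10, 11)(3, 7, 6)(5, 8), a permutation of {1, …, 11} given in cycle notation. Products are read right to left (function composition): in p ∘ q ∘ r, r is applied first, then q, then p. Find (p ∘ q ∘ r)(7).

4

(p ∘ q ∘ r)(7) = p(q(r(7))). r(7) = 6, then q(6) = 3, then p(3) = 4, so the result is 4.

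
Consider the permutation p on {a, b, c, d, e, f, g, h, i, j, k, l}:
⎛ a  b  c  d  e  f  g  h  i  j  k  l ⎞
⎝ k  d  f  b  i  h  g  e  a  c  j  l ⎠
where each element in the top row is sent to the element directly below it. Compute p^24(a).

Tracing a → k → … returns to a after 8 steps, so a lies in an 8-cycle (a, k, j, c, f, h, e, i).
Powers repeat with period 8 on this cycle, and 24 mod 8 = 0, so p^24(a) = p^0(a).
So p^24(a) = a.

a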